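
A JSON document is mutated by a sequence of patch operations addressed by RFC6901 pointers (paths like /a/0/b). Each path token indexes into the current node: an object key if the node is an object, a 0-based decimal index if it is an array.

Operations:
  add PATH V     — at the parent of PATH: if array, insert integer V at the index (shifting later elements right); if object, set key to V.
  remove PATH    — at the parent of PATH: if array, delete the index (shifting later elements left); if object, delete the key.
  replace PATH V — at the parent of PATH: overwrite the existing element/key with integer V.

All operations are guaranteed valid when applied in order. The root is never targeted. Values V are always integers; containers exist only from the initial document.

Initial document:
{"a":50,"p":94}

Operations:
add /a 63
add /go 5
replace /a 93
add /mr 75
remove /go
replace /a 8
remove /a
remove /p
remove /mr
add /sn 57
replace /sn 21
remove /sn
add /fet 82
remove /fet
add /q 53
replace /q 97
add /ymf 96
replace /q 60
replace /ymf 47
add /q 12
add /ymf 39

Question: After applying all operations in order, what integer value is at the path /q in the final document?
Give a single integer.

After op 1 (add /a 63): {"a":63,"p":94}
After op 2 (add /go 5): {"a":63,"go":5,"p":94}
After op 3 (replace /a 93): {"a":93,"go":5,"p":94}
After op 4 (add /mr 75): {"a":93,"go":5,"mr":75,"p":94}
After op 5 (remove /go): {"a":93,"mr":75,"p":94}
After op 6 (replace /a 8): {"a":8,"mr":75,"p":94}
After op 7 (remove /a): {"mr":75,"p":94}
After op 8 (remove /p): {"mr":75}
After op 9 (remove /mr): {}
After op 10 (add /sn 57): {"sn":57}
After op 11 (replace /sn 21): {"sn":21}
After op 12 (remove /sn): {}
After op 13 (add /fet 82): {"fet":82}
After op 14 (remove /fet): {}
After op 15 (add /q 53): {"q":53}
After op 16 (replace /q 97): {"q":97}
After op 17 (add /ymf 96): {"q":97,"ymf":96}
After op 18 (replace /q 60): {"q":60,"ymf":96}
After op 19 (replace /ymf 47): {"q":60,"ymf":47}
After op 20 (add /q 12): {"q":12,"ymf":47}
After op 21 (add /ymf 39): {"q":12,"ymf":39}
Value at /q: 12

Answer: 12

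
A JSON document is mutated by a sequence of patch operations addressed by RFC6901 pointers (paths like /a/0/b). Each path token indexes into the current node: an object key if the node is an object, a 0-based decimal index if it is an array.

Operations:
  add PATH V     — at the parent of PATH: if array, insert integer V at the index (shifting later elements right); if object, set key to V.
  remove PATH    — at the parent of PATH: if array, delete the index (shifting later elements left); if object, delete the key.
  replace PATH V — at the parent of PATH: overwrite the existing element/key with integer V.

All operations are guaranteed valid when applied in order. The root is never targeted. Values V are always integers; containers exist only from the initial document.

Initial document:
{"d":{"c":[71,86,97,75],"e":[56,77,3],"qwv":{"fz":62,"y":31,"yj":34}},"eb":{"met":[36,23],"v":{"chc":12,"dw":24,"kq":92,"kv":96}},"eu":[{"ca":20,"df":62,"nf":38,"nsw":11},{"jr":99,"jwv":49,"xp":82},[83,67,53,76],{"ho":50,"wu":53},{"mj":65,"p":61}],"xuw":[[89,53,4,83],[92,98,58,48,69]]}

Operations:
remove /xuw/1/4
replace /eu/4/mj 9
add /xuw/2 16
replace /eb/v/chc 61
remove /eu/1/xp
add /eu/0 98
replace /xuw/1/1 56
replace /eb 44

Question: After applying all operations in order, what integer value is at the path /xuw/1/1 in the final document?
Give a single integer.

After op 1 (remove /xuw/1/4): {"d":{"c":[71,86,97,75],"e":[56,77,3],"qwv":{"fz":62,"y":31,"yj":34}},"eb":{"met":[36,23],"v":{"chc":12,"dw":24,"kq":92,"kv":96}},"eu":[{"ca":20,"df":62,"nf":38,"nsw":11},{"jr":99,"jwv":49,"xp":82},[83,67,53,76],{"ho":50,"wu":53},{"mj":65,"p":61}],"xuw":[[89,53,4,83],[92,98,58,48]]}
After op 2 (replace /eu/4/mj 9): {"d":{"c":[71,86,97,75],"e":[56,77,3],"qwv":{"fz":62,"y":31,"yj":34}},"eb":{"met":[36,23],"v":{"chc":12,"dw":24,"kq":92,"kv":96}},"eu":[{"ca":20,"df":62,"nf":38,"nsw":11},{"jr":99,"jwv":49,"xp":82},[83,67,53,76],{"ho":50,"wu":53},{"mj":9,"p":61}],"xuw":[[89,53,4,83],[92,98,58,48]]}
After op 3 (add /xuw/2 16): {"d":{"c":[71,86,97,75],"e":[56,77,3],"qwv":{"fz":62,"y":31,"yj":34}},"eb":{"met":[36,23],"v":{"chc":12,"dw":24,"kq":92,"kv":96}},"eu":[{"ca":20,"df":62,"nf":38,"nsw":11},{"jr":99,"jwv":49,"xp":82},[83,67,53,76],{"ho":50,"wu":53},{"mj":9,"p":61}],"xuw":[[89,53,4,83],[92,98,58,48],16]}
After op 4 (replace /eb/v/chc 61): {"d":{"c":[71,86,97,75],"e":[56,77,3],"qwv":{"fz":62,"y":31,"yj":34}},"eb":{"met":[36,23],"v":{"chc":61,"dw":24,"kq":92,"kv":96}},"eu":[{"ca":20,"df":62,"nf":38,"nsw":11},{"jr":99,"jwv":49,"xp":82},[83,67,53,76],{"ho":50,"wu":53},{"mj":9,"p":61}],"xuw":[[89,53,4,83],[92,98,58,48],16]}
After op 5 (remove /eu/1/xp): {"d":{"c":[71,86,97,75],"e":[56,77,3],"qwv":{"fz":62,"y":31,"yj":34}},"eb":{"met":[36,23],"v":{"chc":61,"dw":24,"kq":92,"kv":96}},"eu":[{"ca":20,"df":62,"nf":38,"nsw":11},{"jr":99,"jwv":49},[83,67,53,76],{"ho":50,"wu":53},{"mj":9,"p":61}],"xuw":[[89,53,4,83],[92,98,58,48],16]}
After op 6 (add /eu/0 98): {"d":{"c":[71,86,97,75],"e":[56,77,3],"qwv":{"fz":62,"y":31,"yj":34}},"eb":{"met":[36,23],"v":{"chc":61,"dw":24,"kq":92,"kv":96}},"eu":[98,{"ca":20,"df":62,"nf":38,"nsw":11},{"jr":99,"jwv":49},[83,67,53,76],{"ho":50,"wu":53},{"mj":9,"p":61}],"xuw":[[89,53,4,83],[92,98,58,48],16]}
After op 7 (replace /xuw/1/1 56): {"d":{"c":[71,86,97,75],"e":[56,77,3],"qwv":{"fz":62,"y":31,"yj":34}},"eb":{"met":[36,23],"v":{"chc":61,"dw":24,"kq":92,"kv":96}},"eu":[98,{"ca":20,"df":62,"nf":38,"nsw":11},{"jr":99,"jwv":49},[83,67,53,76],{"ho":50,"wu":53},{"mj":9,"p":61}],"xuw":[[89,53,4,83],[92,56,58,48],16]}
After op 8 (replace /eb 44): {"d":{"c":[71,86,97,75],"e":[56,77,3],"qwv":{"fz":62,"y":31,"yj":34}},"eb":44,"eu":[98,{"ca":20,"df":62,"nf":38,"nsw":11},{"jr":99,"jwv":49},[83,67,53,76],{"ho":50,"wu":53},{"mj":9,"p":61}],"xuw":[[89,53,4,83],[92,56,58,48],16]}
Value at /xuw/1/1: 56

Answer: 56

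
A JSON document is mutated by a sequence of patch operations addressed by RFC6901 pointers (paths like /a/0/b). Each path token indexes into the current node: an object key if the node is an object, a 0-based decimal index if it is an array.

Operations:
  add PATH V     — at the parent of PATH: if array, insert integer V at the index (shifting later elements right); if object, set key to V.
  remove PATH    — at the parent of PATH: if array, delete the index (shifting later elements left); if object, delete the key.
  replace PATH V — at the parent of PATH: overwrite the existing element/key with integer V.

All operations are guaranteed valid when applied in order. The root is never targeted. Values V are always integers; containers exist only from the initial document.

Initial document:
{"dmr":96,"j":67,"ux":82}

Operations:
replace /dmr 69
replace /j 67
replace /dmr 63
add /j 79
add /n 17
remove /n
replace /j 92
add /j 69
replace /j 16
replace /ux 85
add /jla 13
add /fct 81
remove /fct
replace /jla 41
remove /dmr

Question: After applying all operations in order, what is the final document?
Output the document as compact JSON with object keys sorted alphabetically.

Answer: {"j":16,"jla":41,"ux":85}

Derivation:
After op 1 (replace /dmr 69): {"dmr":69,"j":67,"ux":82}
After op 2 (replace /j 67): {"dmr":69,"j":67,"ux":82}
After op 3 (replace /dmr 63): {"dmr":63,"j":67,"ux":82}
After op 4 (add /j 79): {"dmr":63,"j":79,"ux":82}
After op 5 (add /n 17): {"dmr":63,"j":79,"n":17,"ux":82}
After op 6 (remove /n): {"dmr":63,"j":79,"ux":82}
After op 7 (replace /j 92): {"dmr":63,"j":92,"ux":82}
After op 8 (add /j 69): {"dmr":63,"j":69,"ux":82}
After op 9 (replace /j 16): {"dmr":63,"j":16,"ux":82}
After op 10 (replace /ux 85): {"dmr":63,"j":16,"ux":85}
After op 11 (add /jla 13): {"dmr":63,"j":16,"jla":13,"ux":85}
After op 12 (add /fct 81): {"dmr":63,"fct":81,"j":16,"jla":13,"ux":85}
After op 13 (remove /fct): {"dmr":63,"j":16,"jla":13,"ux":85}
After op 14 (replace /jla 41): {"dmr":63,"j":16,"jla":41,"ux":85}
After op 15 (remove /dmr): {"j":16,"jla":41,"ux":85}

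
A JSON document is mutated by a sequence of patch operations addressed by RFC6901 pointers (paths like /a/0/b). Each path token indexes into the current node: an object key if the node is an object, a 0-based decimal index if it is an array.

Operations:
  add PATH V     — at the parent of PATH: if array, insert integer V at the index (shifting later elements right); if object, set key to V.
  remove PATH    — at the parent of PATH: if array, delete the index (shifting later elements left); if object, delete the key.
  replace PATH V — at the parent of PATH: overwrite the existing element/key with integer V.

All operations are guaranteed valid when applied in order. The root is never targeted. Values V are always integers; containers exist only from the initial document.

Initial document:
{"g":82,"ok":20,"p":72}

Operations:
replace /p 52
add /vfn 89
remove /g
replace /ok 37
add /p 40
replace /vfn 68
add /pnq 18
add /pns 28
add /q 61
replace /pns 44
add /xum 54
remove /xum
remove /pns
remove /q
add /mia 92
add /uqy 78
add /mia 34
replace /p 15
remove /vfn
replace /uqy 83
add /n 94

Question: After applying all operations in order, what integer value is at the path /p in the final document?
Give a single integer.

Answer: 15

Derivation:
After op 1 (replace /p 52): {"g":82,"ok":20,"p":52}
After op 2 (add /vfn 89): {"g":82,"ok":20,"p":52,"vfn":89}
After op 3 (remove /g): {"ok":20,"p":52,"vfn":89}
After op 4 (replace /ok 37): {"ok":37,"p":52,"vfn":89}
After op 5 (add /p 40): {"ok":37,"p":40,"vfn":89}
After op 6 (replace /vfn 68): {"ok":37,"p":40,"vfn":68}
After op 7 (add /pnq 18): {"ok":37,"p":40,"pnq":18,"vfn":68}
After op 8 (add /pns 28): {"ok":37,"p":40,"pnq":18,"pns":28,"vfn":68}
After op 9 (add /q 61): {"ok":37,"p":40,"pnq":18,"pns":28,"q":61,"vfn":68}
After op 10 (replace /pns 44): {"ok":37,"p":40,"pnq":18,"pns":44,"q":61,"vfn":68}
After op 11 (add /xum 54): {"ok":37,"p":40,"pnq":18,"pns":44,"q":61,"vfn":68,"xum":54}
After op 12 (remove /xum): {"ok":37,"p":40,"pnq":18,"pns":44,"q":61,"vfn":68}
After op 13 (remove /pns): {"ok":37,"p":40,"pnq":18,"q":61,"vfn":68}
After op 14 (remove /q): {"ok":37,"p":40,"pnq":18,"vfn":68}
After op 15 (add /mia 92): {"mia":92,"ok":37,"p":40,"pnq":18,"vfn":68}
After op 16 (add /uqy 78): {"mia":92,"ok":37,"p":40,"pnq":18,"uqy":78,"vfn":68}
After op 17 (add /mia 34): {"mia":34,"ok":37,"p":40,"pnq":18,"uqy":78,"vfn":68}
After op 18 (replace /p 15): {"mia":34,"ok":37,"p":15,"pnq":18,"uqy":78,"vfn":68}
After op 19 (remove /vfn): {"mia":34,"ok":37,"p":15,"pnq":18,"uqy":78}
After op 20 (replace /uqy 83): {"mia":34,"ok":37,"p":15,"pnq":18,"uqy":83}
After op 21 (add /n 94): {"mia":34,"n":94,"ok":37,"p":15,"pnq":18,"uqy":83}
Value at /p: 15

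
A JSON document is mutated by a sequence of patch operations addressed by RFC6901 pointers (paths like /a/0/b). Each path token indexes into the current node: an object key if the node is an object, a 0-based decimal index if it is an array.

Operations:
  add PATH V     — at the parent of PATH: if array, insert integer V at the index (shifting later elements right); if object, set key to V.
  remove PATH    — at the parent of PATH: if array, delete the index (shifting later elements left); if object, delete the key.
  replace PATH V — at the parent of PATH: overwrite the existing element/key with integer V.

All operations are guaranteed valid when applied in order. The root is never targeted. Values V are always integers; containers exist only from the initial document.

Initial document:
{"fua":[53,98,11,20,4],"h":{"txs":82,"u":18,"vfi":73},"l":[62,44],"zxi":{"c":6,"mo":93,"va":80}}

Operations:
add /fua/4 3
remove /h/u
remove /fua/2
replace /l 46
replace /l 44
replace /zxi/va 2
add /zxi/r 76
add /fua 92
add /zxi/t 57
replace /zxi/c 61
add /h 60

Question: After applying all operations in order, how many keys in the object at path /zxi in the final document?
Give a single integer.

After op 1 (add /fua/4 3): {"fua":[53,98,11,20,3,4],"h":{"txs":82,"u":18,"vfi":73},"l":[62,44],"zxi":{"c":6,"mo":93,"va":80}}
After op 2 (remove /h/u): {"fua":[53,98,11,20,3,4],"h":{"txs":82,"vfi":73},"l":[62,44],"zxi":{"c":6,"mo":93,"va":80}}
After op 3 (remove /fua/2): {"fua":[53,98,20,3,4],"h":{"txs":82,"vfi":73},"l":[62,44],"zxi":{"c":6,"mo":93,"va":80}}
After op 4 (replace /l 46): {"fua":[53,98,20,3,4],"h":{"txs":82,"vfi":73},"l":46,"zxi":{"c":6,"mo":93,"va":80}}
After op 5 (replace /l 44): {"fua":[53,98,20,3,4],"h":{"txs":82,"vfi":73},"l":44,"zxi":{"c":6,"mo":93,"va":80}}
After op 6 (replace /zxi/va 2): {"fua":[53,98,20,3,4],"h":{"txs":82,"vfi":73},"l":44,"zxi":{"c":6,"mo":93,"va":2}}
After op 7 (add /zxi/r 76): {"fua":[53,98,20,3,4],"h":{"txs":82,"vfi":73},"l":44,"zxi":{"c":6,"mo":93,"r":76,"va":2}}
After op 8 (add /fua 92): {"fua":92,"h":{"txs":82,"vfi":73},"l":44,"zxi":{"c":6,"mo":93,"r":76,"va":2}}
After op 9 (add /zxi/t 57): {"fua":92,"h":{"txs":82,"vfi":73},"l":44,"zxi":{"c":6,"mo":93,"r":76,"t":57,"va":2}}
After op 10 (replace /zxi/c 61): {"fua":92,"h":{"txs":82,"vfi":73},"l":44,"zxi":{"c":61,"mo":93,"r":76,"t":57,"va":2}}
After op 11 (add /h 60): {"fua":92,"h":60,"l":44,"zxi":{"c":61,"mo":93,"r":76,"t":57,"va":2}}
Size at path /zxi: 5

Answer: 5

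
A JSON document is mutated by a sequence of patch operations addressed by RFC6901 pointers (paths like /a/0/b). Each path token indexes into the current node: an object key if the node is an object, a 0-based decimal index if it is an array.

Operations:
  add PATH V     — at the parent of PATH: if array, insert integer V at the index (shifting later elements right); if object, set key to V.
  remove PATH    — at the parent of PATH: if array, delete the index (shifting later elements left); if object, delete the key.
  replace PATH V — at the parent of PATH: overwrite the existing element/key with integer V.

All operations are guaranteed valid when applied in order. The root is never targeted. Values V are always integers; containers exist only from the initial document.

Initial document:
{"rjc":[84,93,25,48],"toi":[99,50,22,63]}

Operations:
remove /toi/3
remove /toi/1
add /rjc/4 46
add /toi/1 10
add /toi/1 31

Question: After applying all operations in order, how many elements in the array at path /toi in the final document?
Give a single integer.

After op 1 (remove /toi/3): {"rjc":[84,93,25,48],"toi":[99,50,22]}
After op 2 (remove /toi/1): {"rjc":[84,93,25,48],"toi":[99,22]}
After op 3 (add /rjc/4 46): {"rjc":[84,93,25,48,46],"toi":[99,22]}
After op 4 (add /toi/1 10): {"rjc":[84,93,25,48,46],"toi":[99,10,22]}
After op 5 (add /toi/1 31): {"rjc":[84,93,25,48,46],"toi":[99,31,10,22]}
Size at path /toi: 4

Answer: 4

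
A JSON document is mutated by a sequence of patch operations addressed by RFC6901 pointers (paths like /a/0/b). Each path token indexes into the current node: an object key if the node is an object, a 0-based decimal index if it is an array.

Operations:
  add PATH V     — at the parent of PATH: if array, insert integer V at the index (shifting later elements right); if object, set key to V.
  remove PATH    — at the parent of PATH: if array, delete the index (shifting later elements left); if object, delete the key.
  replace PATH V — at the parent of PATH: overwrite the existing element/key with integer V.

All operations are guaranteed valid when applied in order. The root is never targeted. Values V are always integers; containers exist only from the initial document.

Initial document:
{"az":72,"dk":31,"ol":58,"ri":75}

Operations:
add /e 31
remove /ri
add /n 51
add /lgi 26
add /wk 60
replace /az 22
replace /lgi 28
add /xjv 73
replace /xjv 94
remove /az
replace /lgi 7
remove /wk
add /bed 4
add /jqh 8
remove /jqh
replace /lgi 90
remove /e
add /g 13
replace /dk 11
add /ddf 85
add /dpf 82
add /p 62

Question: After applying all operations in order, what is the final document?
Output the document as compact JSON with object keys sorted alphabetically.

After op 1 (add /e 31): {"az":72,"dk":31,"e":31,"ol":58,"ri":75}
After op 2 (remove /ri): {"az":72,"dk":31,"e":31,"ol":58}
After op 3 (add /n 51): {"az":72,"dk":31,"e":31,"n":51,"ol":58}
After op 4 (add /lgi 26): {"az":72,"dk":31,"e":31,"lgi":26,"n":51,"ol":58}
After op 5 (add /wk 60): {"az":72,"dk":31,"e":31,"lgi":26,"n":51,"ol":58,"wk":60}
After op 6 (replace /az 22): {"az":22,"dk":31,"e":31,"lgi":26,"n":51,"ol":58,"wk":60}
After op 7 (replace /lgi 28): {"az":22,"dk":31,"e":31,"lgi":28,"n":51,"ol":58,"wk":60}
After op 8 (add /xjv 73): {"az":22,"dk":31,"e":31,"lgi":28,"n":51,"ol":58,"wk":60,"xjv":73}
After op 9 (replace /xjv 94): {"az":22,"dk":31,"e":31,"lgi":28,"n":51,"ol":58,"wk":60,"xjv":94}
After op 10 (remove /az): {"dk":31,"e":31,"lgi":28,"n":51,"ol":58,"wk":60,"xjv":94}
After op 11 (replace /lgi 7): {"dk":31,"e":31,"lgi":7,"n":51,"ol":58,"wk":60,"xjv":94}
After op 12 (remove /wk): {"dk":31,"e":31,"lgi":7,"n":51,"ol":58,"xjv":94}
After op 13 (add /bed 4): {"bed":4,"dk":31,"e":31,"lgi":7,"n":51,"ol":58,"xjv":94}
After op 14 (add /jqh 8): {"bed":4,"dk":31,"e":31,"jqh":8,"lgi":7,"n":51,"ol":58,"xjv":94}
After op 15 (remove /jqh): {"bed":4,"dk":31,"e":31,"lgi":7,"n":51,"ol":58,"xjv":94}
After op 16 (replace /lgi 90): {"bed":4,"dk":31,"e":31,"lgi":90,"n":51,"ol":58,"xjv":94}
After op 17 (remove /e): {"bed":4,"dk":31,"lgi":90,"n":51,"ol":58,"xjv":94}
After op 18 (add /g 13): {"bed":4,"dk":31,"g":13,"lgi":90,"n":51,"ol":58,"xjv":94}
After op 19 (replace /dk 11): {"bed":4,"dk":11,"g":13,"lgi":90,"n":51,"ol":58,"xjv":94}
After op 20 (add /ddf 85): {"bed":4,"ddf":85,"dk":11,"g":13,"lgi":90,"n":51,"ol":58,"xjv":94}
After op 21 (add /dpf 82): {"bed":4,"ddf":85,"dk":11,"dpf":82,"g":13,"lgi":90,"n":51,"ol":58,"xjv":94}
After op 22 (add /p 62): {"bed":4,"ddf":85,"dk":11,"dpf":82,"g":13,"lgi":90,"n":51,"ol":58,"p":62,"xjv":94}

Answer: {"bed":4,"ddf":85,"dk":11,"dpf":82,"g":13,"lgi":90,"n":51,"ol":58,"p":62,"xjv":94}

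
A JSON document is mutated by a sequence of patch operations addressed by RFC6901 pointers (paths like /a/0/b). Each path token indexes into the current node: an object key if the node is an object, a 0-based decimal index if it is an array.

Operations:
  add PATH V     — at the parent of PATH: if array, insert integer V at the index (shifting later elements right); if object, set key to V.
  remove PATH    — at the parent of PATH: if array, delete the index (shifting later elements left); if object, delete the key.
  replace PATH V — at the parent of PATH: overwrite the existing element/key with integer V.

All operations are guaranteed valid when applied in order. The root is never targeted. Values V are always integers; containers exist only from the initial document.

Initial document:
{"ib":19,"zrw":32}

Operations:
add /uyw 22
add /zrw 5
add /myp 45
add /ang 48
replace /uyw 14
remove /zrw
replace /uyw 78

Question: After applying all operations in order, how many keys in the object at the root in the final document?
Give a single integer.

Answer: 4

Derivation:
After op 1 (add /uyw 22): {"ib":19,"uyw":22,"zrw":32}
After op 2 (add /zrw 5): {"ib":19,"uyw":22,"zrw":5}
After op 3 (add /myp 45): {"ib":19,"myp":45,"uyw":22,"zrw":5}
After op 4 (add /ang 48): {"ang":48,"ib":19,"myp":45,"uyw":22,"zrw":5}
After op 5 (replace /uyw 14): {"ang":48,"ib":19,"myp":45,"uyw":14,"zrw":5}
After op 6 (remove /zrw): {"ang":48,"ib":19,"myp":45,"uyw":14}
After op 7 (replace /uyw 78): {"ang":48,"ib":19,"myp":45,"uyw":78}
Size at the root: 4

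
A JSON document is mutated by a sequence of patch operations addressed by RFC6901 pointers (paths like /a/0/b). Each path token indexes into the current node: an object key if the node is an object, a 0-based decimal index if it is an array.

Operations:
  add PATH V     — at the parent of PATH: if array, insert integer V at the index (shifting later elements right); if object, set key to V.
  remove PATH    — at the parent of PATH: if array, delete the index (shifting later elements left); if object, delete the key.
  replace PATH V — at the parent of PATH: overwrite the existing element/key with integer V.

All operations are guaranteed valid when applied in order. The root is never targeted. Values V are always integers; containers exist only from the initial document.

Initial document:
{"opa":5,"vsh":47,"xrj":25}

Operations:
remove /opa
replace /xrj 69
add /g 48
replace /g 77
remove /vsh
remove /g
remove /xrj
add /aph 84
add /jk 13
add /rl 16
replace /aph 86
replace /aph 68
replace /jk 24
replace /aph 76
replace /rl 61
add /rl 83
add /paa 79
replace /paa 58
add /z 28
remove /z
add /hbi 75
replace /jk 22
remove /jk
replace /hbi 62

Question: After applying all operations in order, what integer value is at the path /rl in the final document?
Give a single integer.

Answer: 83

Derivation:
After op 1 (remove /opa): {"vsh":47,"xrj":25}
After op 2 (replace /xrj 69): {"vsh":47,"xrj":69}
After op 3 (add /g 48): {"g":48,"vsh":47,"xrj":69}
After op 4 (replace /g 77): {"g":77,"vsh":47,"xrj":69}
After op 5 (remove /vsh): {"g":77,"xrj":69}
After op 6 (remove /g): {"xrj":69}
After op 7 (remove /xrj): {}
After op 8 (add /aph 84): {"aph":84}
After op 9 (add /jk 13): {"aph":84,"jk":13}
After op 10 (add /rl 16): {"aph":84,"jk":13,"rl":16}
After op 11 (replace /aph 86): {"aph":86,"jk":13,"rl":16}
After op 12 (replace /aph 68): {"aph":68,"jk":13,"rl":16}
After op 13 (replace /jk 24): {"aph":68,"jk":24,"rl":16}
After op 14 (replace /aph 76): {"aph":76,"jk":24,"rl":16}
After op 15 (replace /rl 61): {"aph":76,"jk":24,"rl":61}
After op 16 (add /rl 83): {"aph":76,"jk":24,"rl":83}
After op 17 (add /paa 79): {"aph":76,"jk":24,"paa":79,"rl":83}
After op 18 (replace /paa 58): {"aph":76,"jk":24,"paa":58,"rl":83}
After op 19 (add /z 28): {"aph":76,"jk":24,"paa":58,"rl":83,"z":28}
After op 20 (remove /z): {"aph":76,"jk":24,"paa":58,"rl":83}
After op 21 (add /hbi 75): {"aph":76,"hbi":75,"jk":24,"paa":58,"rl":83}
After op 22 (replace /jk 22): {"aph":76,"hbi":75,"jk":22,"paa":58,"rl":83}
After op 23 (remove /jk): {"aph":76,"hbi":75,"paa":58,"rl":83}
After op 24 (replace /hbi 62): {"aph":76,"hbi":62,"paa":58,"rl":83}
Value at /rl: 83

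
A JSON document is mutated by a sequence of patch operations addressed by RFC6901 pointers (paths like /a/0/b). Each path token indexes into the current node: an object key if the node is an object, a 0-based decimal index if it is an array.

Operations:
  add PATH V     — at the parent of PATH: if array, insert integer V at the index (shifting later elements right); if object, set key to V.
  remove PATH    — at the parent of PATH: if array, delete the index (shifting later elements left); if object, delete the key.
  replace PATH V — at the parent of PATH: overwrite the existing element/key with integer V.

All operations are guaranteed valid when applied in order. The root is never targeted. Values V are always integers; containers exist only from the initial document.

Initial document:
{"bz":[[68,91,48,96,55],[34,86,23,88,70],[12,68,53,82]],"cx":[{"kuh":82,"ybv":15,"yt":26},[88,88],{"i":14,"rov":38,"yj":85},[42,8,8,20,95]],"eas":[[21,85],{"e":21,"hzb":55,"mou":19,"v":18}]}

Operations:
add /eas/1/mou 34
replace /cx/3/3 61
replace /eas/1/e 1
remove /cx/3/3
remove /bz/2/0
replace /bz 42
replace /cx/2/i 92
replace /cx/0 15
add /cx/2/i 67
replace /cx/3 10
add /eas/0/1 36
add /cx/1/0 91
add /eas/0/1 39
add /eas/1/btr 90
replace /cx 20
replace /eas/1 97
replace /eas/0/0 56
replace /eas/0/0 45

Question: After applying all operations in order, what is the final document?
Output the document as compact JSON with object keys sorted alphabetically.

Answer: {"bz":42,"cx":20,"eas":[[45,39,36,85],97]}

Derivation:
After op 1 (add /eas/1/mou 34): {"bz":[[68,91,48,96,55],[34,86,23,88,70],[12,68,53,82]],"cx":[{"kuh":82,"ybv":15,"yt":26},[88,88],{"i":14,"rov":38,"yj":85},[42,8,8,20,95]],"eas":[[21,85],{"e":21,"hzb":55,"mou":34,"v":18}]}
After op 2 (replace /cx/3/3 61): {"bz":[[68,91,48,96,55],[34,86,23,88,70],[12,68,53,82]],"cx":[{"kuh":82,"ybv":15,"yt":26},[88,88],{"i":14,"rov":38,"yj":85},[42,8,8,61,95]],"eas":[[21,85],{"e":21,"hzb":55,"mou":34,"v":18}]}
After op 3 (replace /eas/1/e 1): {"bz":[[68,91,48,96,55],[34,86,23,88,70],[12,68,53,82]],"cx":[{"kuh":82,"ybv":15,"yt":26},[88,88],{"i":14,"rov":38,"yj":85},[42,8,8,61,95]],"eas":[[21,85],{"e":1,"hzb":55,"mou":34,"v":18}]}
After op 4 (remove /cx/3/3): {"bz":[[68,91,48,96,55],[34,86,23,88,70],[12,68,53,82]],"cx":[{"kuh":82,"ybv":15,"yt":26},[88,88],{"i":14,"rov":38,"yj":85},[42,8,8,95]],"eas":[[21,85],{"e":1,"hzb":55,"mou":34,"v":18}]}
After op 5 (remove /bz/2/0): {"bz":[[68,91,48,96,55],[34,86,23,88,70],[68,53,82]],"cx":[{"kuh":82,"ybv":15,"yt":26},[88,88],{"i":14,"rov":38,"yj":85},[42,8,8,95]],"eas":[[21,85],{"e":1,"hzb":55,"mou":34,"v":18}]}
After op 6 (replace /bz 42): {"bz":42,"cx":[{"kuh":82,"ybv":15,"yt":26},[88,88],{"i":14,"rov":38,"yj":85},[42,8,8,95]],"eas":[[21,85],{"e":1,"hzb":55,"mou":34,"v":18}]}
After op 7 (replace /cx/2/i 92): {"bz":42,"cx":[{"kuh":82,"ybv":15,"yt":26},[88,88],{"i":92,"rov":38,"yj":85},[42,8,8,95]],"eas":[[21,85],{"e":1,"hzb":55,"mou":34,"v":18}]}
After op 8 (replace /cx/0 15): {"bz":42,"cx":[15,[88,88],{"i":92,"rov":38,"yj":85},[42,8,8,95]],"eas":[[21,85],{"e":1,"hzb":55,"mou":34,"v":18}]}
After op 9 (add /cx/2/i 67): {"bz":42,"cx":[15,[88,88],{"i":67,"rov":38,"yj":85},[42,8,8,95]],"eas":[[21,85],{"e":1,"hzb":55,"mou":34,"v":18}]}
After op 10 (replace /cx/3 10): {"bz":42,"cx":[15,[88,88],{"i":67,"rov":38,"yj":85},10],"eas":[[21,85],{"e":1,"hzb":55,"mou":34,"v":18}]}
After op 11 (add /eas/0/1 36): {"bz":42,"cx":[15,[88,88],{"i":67,"rov":38,"yj":85},10],"eas":[[21,36,85],{"e":1,"hzb":55,"mou":34,"v":18}]}
After op 12 (add /cx/1/0 91): {"bz":42,"cx":[15,[91,88,88],{"i":67,"rov":38,"yj":85},10],"eas":[[21,36,85],{"e":1,"hzb":55,"mou":34,"v":18}]}
After op 13 (add /eas/0/1 39): {"bz":42,"cx":[15,[91,88,88],{"i":67,"rov":38,"yj":85},10],"eas":[[21,39,36,85],{"e":1,"hzb":55,"mou":34,"v":18}]}
After op 14 (add /eas/1/btr 90): {"bz":42,"cx":[15,[91,88,88],{"i":67,"rov":38,"yj":85},10],"eas":[[21,39,36,85],{"btr":90,"e":1,"hzb":55,"mou":34,"v":18}]}
After op 15 (replace /cx 20): {"bz":42,"cx":20,"eas":[[21,39,36,85],{"btr":90,"e":1,"hzb":55,"mou":34,"v":18}]}
After op 16 (replace /eas/1 97): {"bz":42,"cx":20,"eas":[[21,39,36,85],97]}
After op 17 (replace /eas/0/0 56): {"bz":42,"cx":20,"eas":[[56,39,36,85],97]}
After op 18 (replace /eas/0/0 45): {"bz":42,"cx":20,"eas":[[45,39,36,85],97]}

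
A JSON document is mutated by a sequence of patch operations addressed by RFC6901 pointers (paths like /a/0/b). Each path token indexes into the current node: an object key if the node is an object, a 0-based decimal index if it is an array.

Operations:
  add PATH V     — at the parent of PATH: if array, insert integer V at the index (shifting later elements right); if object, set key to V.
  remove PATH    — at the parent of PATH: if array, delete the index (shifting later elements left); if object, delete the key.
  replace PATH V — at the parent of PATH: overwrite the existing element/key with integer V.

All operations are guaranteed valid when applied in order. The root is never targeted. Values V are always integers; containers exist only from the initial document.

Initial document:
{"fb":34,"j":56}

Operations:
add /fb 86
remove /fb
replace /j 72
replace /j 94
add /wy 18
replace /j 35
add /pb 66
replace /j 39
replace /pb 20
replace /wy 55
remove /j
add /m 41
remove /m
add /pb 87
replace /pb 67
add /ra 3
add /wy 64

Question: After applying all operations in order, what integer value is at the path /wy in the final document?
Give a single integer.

After op 1 (add /fb 86): {"fb":86,"j":56}
After op 2 (remove /fb): {"j":56}
After op 3 (replace /j 72): {"j":72}
After op 4 (replace /j 94): {"j":94}
After op 5 (add /wy 18): {"j":94,"wy":18}
After op 6 (replace /j 35): {"j":35,"wy":18}
After op 7 (add /pb 66): {"j":35,"pb":66,"wy":18}
After op 8 (replace /j 39): {"j":39,"pb":66,"wy":18}
After op 9 (replace /pb 20): {"j":39,"pb":20,"wy":18}
After op 10 (replace /wy 55): {"j":39,"pb":20,"wy":55}
After op 11 (remove /j): {"pb":20,"wy":55}
After op 12 (add /m 41): {"m":41,"pb":20,"wy":55}
After op 13 (remove /m): {"pb":20,"wy":55}
After op 14 (add /pb 87): {"pb":87,"wy":55}
After op 15 (replace /pb 67): {"pb":67,"wy":55}
After op 16 (add /ra 3): {"pb":67,"ra":3,"wy":55}
After op 17 (add /wy 64): {"pb":67,"ra":3,"wy":64}
Value at /wy: 64

Answer: 64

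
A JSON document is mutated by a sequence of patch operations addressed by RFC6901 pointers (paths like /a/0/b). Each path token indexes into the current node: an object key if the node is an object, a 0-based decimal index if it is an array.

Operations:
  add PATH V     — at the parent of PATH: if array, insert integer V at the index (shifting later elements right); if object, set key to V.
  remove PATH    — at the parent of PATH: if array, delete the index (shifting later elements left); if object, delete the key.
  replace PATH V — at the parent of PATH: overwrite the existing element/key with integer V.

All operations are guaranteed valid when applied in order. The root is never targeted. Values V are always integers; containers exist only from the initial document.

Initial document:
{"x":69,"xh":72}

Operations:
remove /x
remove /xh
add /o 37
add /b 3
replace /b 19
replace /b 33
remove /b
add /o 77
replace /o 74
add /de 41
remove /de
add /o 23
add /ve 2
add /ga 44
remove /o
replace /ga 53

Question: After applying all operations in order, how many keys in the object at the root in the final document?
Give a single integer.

Answer: 2

Derivation:
After op 1 (remove /x): {"xh":72}
After op 2 (remove /xh): {}
After op 3 (add /o 37): {"o":37}
After op 4 (add /b 3): {"b":3,"o":37}
After op 5 (replace /b 19): {"b":19,"o":37}
After op 6 (replace /b 33): {"b":33,"o":37}
After op 7 (remove /b): {"o":37}
After op 8 (add /o 77): {"o":77}
After op 9 (replace /o 74): {"o":74}
After op 10 (add /de 41): {"de":41,"o":74}
After op 11 (remove /de): {"o":74}
After op 12 (add /o 23): {"o":23}
After op 13 (add /ve 2): {"o":23,"ve":2}
After op 14 (add /ga 44): {"ga":44,"o":23,"ve":2}
After op 15 (remove /o): {"ga":44,"ve":2}
After op 16 (replace /ga 53): {"ga":53,"ve":2}
Size at the root: 2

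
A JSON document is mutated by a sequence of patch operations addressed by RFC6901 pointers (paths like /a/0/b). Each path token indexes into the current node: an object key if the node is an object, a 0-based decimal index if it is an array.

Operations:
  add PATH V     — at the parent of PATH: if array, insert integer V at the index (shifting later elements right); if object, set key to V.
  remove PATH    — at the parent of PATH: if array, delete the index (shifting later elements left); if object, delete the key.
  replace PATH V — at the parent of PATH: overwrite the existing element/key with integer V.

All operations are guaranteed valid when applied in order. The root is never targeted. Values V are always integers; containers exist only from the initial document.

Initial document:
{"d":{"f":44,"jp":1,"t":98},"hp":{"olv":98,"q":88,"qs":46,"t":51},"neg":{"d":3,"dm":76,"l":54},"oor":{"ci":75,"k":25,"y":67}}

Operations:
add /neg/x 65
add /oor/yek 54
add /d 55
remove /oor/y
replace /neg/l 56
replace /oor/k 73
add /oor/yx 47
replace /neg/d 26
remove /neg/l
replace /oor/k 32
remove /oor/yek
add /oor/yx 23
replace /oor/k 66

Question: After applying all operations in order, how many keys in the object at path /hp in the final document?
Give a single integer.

After op 1 (add /neg/x 65): {"d":{"f":44,"jp":1,"t":98},"hp":{"olv":98,"q":88,"qs":46,"t":51},"neg":{"d":3,"dm":76,"l":54,"x":65},"oor":{"ci":75,"k":25,"y":67}}
After op 2 (add /oor/yek 54): {"d":{"f":44,"jp":1,"t":98},"hp":{"olv":98,"q":88,"qs":46,"t":51},"neg":{"d":3,"dm":76,"l":54,"x":65},"oor":{"ci":75,"k":25,"y":67,"yek":54}}
After op 3 (add /d 55): {"d":55,"hp":{"olv":98,"q":88,"qs":46,"t":51},"neg":{"d":3,"dm":76,"l":54,"x":65},"oor":{"ci":75,"k":25,"y":67,"yek":54}}
After op 4 (remove /oor/y): {"d":55,"hp":{"olv":98,"q":88,"qs":46,"t":51},"neg":{"d":3,"dm":76,"l":54,"x":65},"oor":{"ci":75,"k":25,"yek":54}}
After op 5 (replace /neg/l 56): {"d":55,"hp":{"olv":98,"q":88,"qs":46,"t":51},"neg":{"d":3,"dm":76,"l":56,"x":65},"oor":{"ci":75,"k":25,"yek":54}}
After op 6 (replace /oor/k 73): {"d":55,"hp":{"olv":98,"q":88,"qs":46,"t":51},"neg":{"d":3,"dm":76,"l":56,"x":65},"oor":{"ci":75,"k":73,"yek":54}}
After op 7 (add /oor/yx 47): {"d":55,"hp":{"olv":98,"q":88,"qs":46,"t":51},"neg":{"d":3,"dm":76,"l":56,"x":65},"oor":{"ci":75,"k":73,"yek":54,"yx":47}}
After op 8 (replace /neg/d 26): {"d":55,"hp":{"olv":98,"q":88,"qs":46,"t":51},"neg":{"d":26,"dm":76,"l":56,"x":65},"oor":{"ci":75,"k":73,"yek":54,"yx":47}}
After op 9 (remove /neg/l): {"d":55,"hp":{"olv":98,"q":88,"qs":46,"t":51},"neg":{"d":26,"dm":76,"x":65},"oor":{"ci":75,"k":73,"yek":54,"yx":47}}
After op 10 (replace /oor/k 32): {"d":55,"hp":{"olv":98,"q":88,"qs":46,"t":51},"neg":{"d":26,"dm":76,"x":65},"oor":{"ci":75,"k":32,"yek":54,"yx":47}}
After op 11 (remove /oor/yek): {"d":55,"hp":{"olv":98,"q":88,"qs":46,"t":51},"neg":{"d":26,"dm":76,"x":65},"oor":{"ci":75,"k":32,"yx":47}}
After op 12 (add /oor/yx 23): {"d":55,"hp":{"olv":98,"q":88,"qs":46,"t":51},"neg":{"d":26,"dm":76,"x":65},"oor":{"ci":75,"k":32,"yx":23}}
After op 13 (replace /oor/k 66): {"d":55,"hp":{"olv":98,"q":88,"qs":46,"t":51},"neg":{"d":26,"dm":76,"x":65},"oor":{"ci":75,"k":66,"yx":23}}
Size at path /hp: 4

Answer: 4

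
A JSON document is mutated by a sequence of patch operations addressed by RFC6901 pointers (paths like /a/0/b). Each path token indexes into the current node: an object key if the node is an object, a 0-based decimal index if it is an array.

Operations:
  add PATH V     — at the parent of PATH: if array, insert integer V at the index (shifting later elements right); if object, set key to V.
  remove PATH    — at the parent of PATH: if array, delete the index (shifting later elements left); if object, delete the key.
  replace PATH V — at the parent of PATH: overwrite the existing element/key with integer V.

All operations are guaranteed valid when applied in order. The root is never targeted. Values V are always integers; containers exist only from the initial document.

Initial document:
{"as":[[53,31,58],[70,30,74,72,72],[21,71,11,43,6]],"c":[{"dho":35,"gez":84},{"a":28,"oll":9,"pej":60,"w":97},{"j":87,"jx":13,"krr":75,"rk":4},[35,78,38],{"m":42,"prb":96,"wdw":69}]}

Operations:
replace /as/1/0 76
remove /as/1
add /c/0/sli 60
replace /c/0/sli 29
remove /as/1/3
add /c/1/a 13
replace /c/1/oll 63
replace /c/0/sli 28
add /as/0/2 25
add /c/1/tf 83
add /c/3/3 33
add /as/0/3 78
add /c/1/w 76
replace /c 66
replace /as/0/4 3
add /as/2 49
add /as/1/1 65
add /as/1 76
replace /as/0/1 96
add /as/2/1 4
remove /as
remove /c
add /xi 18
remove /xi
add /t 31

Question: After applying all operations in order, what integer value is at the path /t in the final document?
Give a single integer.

After op 1 (replace /as/1/0 76): {"as":[[53,31,58],[76,30,74,72,72],[21,71,11,43,6]],"c":[{"dho":35,"gez":84},{"a":28,"oll":9,"pej":60,"w":97},{"j":87,"jx":13,"krr":75,"rk":4},[35,78,38],{"m":42,"prb":96,"wdw":69}]}
After op 2 (remove /as/1): {"as":[[53,31,58],[21,71,11,43,6]],"c":[{"dho":35,"gez":84},{"a":28,"oll":9,"pej":60,"w":97},{"j":87,"jx":13,"krr":75,"rk":4},[35,78,38],{"m":42,"prb":96,"wdw":69}]}
After op 3 (add /c/0/sli 60): {"as":[[53,31,58],[21,71,11,43,6]],"c":[{"dho":35,"gez":84,"sli":60},{"a":28,"oll":9,"pej":60,"w":97},{"j":87,"jx":13,"krr":75,"rk":4},[35,78,38],{"m":42,"prb":96,"wdw":69}]}
After op 4 (replace /c/0/sli 29): {"as":[[53,31,58],[21,71,11,43,6]],"c":[{"dho":35,"gez":84,"sli":29},{"a":28,"oll":9,"pej":60,"w":97},{"j":87,"jx":13,"krr":75,"rk":4},[35,78,38],{"m":42,"prb":96,"wdw":69}]}
After op 5 (remove /as/1/3): {"as":[[53,31,58],[21,71,11,6]],"c":[{"dho":35,"gez":84,"sli":29},{"a":28,"oll":9,"pej":60,"w":97},{"j":87,"jx":13,"krr":75,"rk":4},[35,78,38],{"m":42,"prb":96,"wdw":69}]}
After op 6 (add /c/1/a 13): {"as":[[53,31,58],[21,71,11,6]],"c":[{"dho":35,"gez":84,"sli":29},{"a":13,"oll":9,"pej":60,"w":97},{"j":87,"jx":13,"krr":75,"rk":4},[35,78,38],{"m":42,"prb":96,"wdw":69}]}
After op 7 (replace /c/1/oll 63): {"as":[[53,31,58],[21,71,11,6]],"c":[{"dho":35,"gez":84,"sli":29},{"a":13,"oll":63,"pej":60,"w":97},{"j":87,"jx":13,"krr":75,"rk":4},[35,78,38],{"m":42,"prb":96,"wdw":69}]}
After op 8 (replace /c/0/sli 28): {"as":[[53,31,58],[21,71,11,6]],"c":[{"dho":35,"gez":84,"sli":28},{"a":13,"oll":63,"pej":60,"w":97},{"j":87,"jx":13,"krr":75,"rk":4},[35,78,38],{"m":42,"prb":96,"wdw":69}]}
After op 9 (add /as/0/2 25): {"as":[[53,31,25,58],[21,71,11,6]],"c":[{"dho":35,"gez":84,"sli":28},{"a":13,"oll":63,"pej":60,"w":97},{"j":87,"jx":13,"krr":75,"rk":4},[35,78,38],{"m":42,"prb":96,"wdw":69}]}
After op 10 (add /c/1/tf 83): {"as":[[53,31,25,58],[21,71,11,6]],"c":[{"dho":35,"gez":84,"sli":28},{"a":13,"oll":63,"pej":60,"tf":83,"w":97},{"j":87,"jx":13,"krr":75,"rk":4},[35,78,38],{"m":42,"prb":96,"wdw":69}]}
After op 11 (add /c/3/3 33): {"as":[[53,31,25,58],[21,71,11,6]],"c":[{"dho":35,"gez":84,"sli":28},{"a":13,"oll":63,"pej":60,"tf":83,"w":97},{"j":87,"jx":13,"krr":75,"rk":4},[35,78,38,33],{"m":42,"prb":96,"wdw":69}]}
After op 12 (add /as/0/3 78): {"as":[[53,31,25,78,58],[21,71,11,6]],"c":[{"dho":35,"gez":84,"sli":28},{"a":13,"oll":63,"pej":60,"tf":83,"w":97},{"j":87,"jx":13,"krr":75,"rk":4},[35,78,38,33],{"m":42,"prb":96,"wdw":69}]}
After op 13 (add /c/1/w 76): {"as":[[53,31,25,78,58],[21,71,11,6]],"c":[{"dho":35,"gez":84,"sli":28},{"a":13,"oll":63,"pej":60,"tf":83,"w":76},{"j":87,"jx":13,"krr":75,"rk":4},[35,78,38,33],{"m":42,"prb":96,"wdw":69}]}
After op 14 (replace /c 66): {"as":[[53,31,25,78,58],[21,71,11,6]],"c":66}
After op 15 (replace /as/0/4 3): {"as":[[53,31,25,78,3],[21,71,11,6]],"c":66}
After op 16 (add /as/2 49): {"as":[[53,31,25,78,3],[21,71,11,6],49],"c":66}
After op 17 (add /as/1/1 65): {"as":[[53,31,25,78,3],[21,65,71,11,6],49],"c":66}
After op 18 (add /as/1 76): {"as":[[53,31,25,78,3],76,[21,65,71,11,6],49],"c":66}
After op 19 (replace /as/0/1 96): {"as":[[53,96,25,78,3],76,[21,65,71,11,6],49],"c":66}
After op 20 (add /as/2/1 4): {"as":[[53,96,25,78,3],76,[21,4,65,71,11,6],49],"c":66}
After op 21 (remove /as): {"c":66}
After op 22 (remove /c): {}
After op 23 (add /xi 18): {"xi":18}
After op 24 (remove /xi): {}
After op 25 (add /t 31): {"t":31}
Value at /t: 31

Answer: 31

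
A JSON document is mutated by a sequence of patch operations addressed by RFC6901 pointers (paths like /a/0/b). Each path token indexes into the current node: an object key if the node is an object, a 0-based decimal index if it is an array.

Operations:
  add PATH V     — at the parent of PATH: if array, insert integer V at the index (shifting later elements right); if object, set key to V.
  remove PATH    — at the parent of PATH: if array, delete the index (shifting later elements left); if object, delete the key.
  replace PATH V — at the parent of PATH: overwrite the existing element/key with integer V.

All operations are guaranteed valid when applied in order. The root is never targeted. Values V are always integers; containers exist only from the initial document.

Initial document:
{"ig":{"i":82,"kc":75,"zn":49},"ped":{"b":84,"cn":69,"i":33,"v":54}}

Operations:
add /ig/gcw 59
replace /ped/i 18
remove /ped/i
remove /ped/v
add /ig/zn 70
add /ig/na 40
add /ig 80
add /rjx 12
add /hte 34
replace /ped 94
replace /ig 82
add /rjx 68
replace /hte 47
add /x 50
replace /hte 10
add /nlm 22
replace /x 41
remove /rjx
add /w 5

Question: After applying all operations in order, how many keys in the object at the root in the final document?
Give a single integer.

After op 1 (add /ig/gcw 59): {"ig":{"gcw":59,"i":82,"kc":75,"zn":49},"ped":{"b":84,"cn":69,"i":33,"v":54}}
After op 2 (replace /ped/i 18): {"ig":{"gcw":59,"i":82,"kc":75,"zn":49},"ped":{"b":84,"cn":69,"i":18,"v":54}}
After op 3 (remove /ped/i): {"ig":{"gcw":59,"i":82,"kc":75,"zn":49},"ped":{"b":84,"cn":69,"v":54}}
After op 4 (remove /ped/v): {"ig":{"gcw":59,"i":82,"kc":75,"zn":49},"ped":{"b":84,"cn":69}}
After op 5 (add /ig/zn 70): {"ig":{"gcw":59,"i":82,"kc":75,"zn":70},"ped":{"b":84,"cn":69}}
After op 6 (add /ig/na 40): {"ig":{"gcw":59,"i":82,"kc":75,"na":40,"zn":70},"ped":{"b":84,"cn":69}}
After op 7 (add /ig 80): {"ig":80,"ped":{"b":84,"cn":69}}
After op 8 (add /rjx 12): {"ig":80,"ped":{"b":84,"cn":69},"rjx":12}
After op 9 (add /hte 34): {"hte":34,"ig":80,"ped":{"b":84,"cn":69},"rjx":12}
After op 10 (replace /ped 94): {"hte":34,"ig":80,"ped":94,"rjx":12}
After op 11 (replace /ig 82): {"hte":34,"ig":82,"ped":94,"rjx":12}
After op 12 (add /rjx 68): {"hte":34,"ig":82,"ped":94,"rjx":68}
After op 13 (replace /hte 47): {"hte":47,"ig":82,"ped":94,"rjx":68}
After op 14 (add /x 50): {"hte":47,"ig":82,"ped":94,"rjx":68,"x":50}
After op 15 (replace /hte 10): {"hte":10,"ig":82,"ped":94,"rjx":68,"x":50}
After op 16 (add /nlm 22): {"hte":10,"ig":82,"nlm":22,"ped":94,"rjx":68,"x":50}
After op 17 (replace /x 41): {"hte":10,"ig":82,"nlm":22,"ped":94,"rjx":68,"x":41}
After op 18 (remove /rjx): {"hte":10,"ig":82,"nlm":22,"ped":94,"x":41}
After op 19 (add /w 5): {"hte":10,"ig":82,"nlm":22,"ped":94,"w":5,"x":41}
Size at the root: 6

Answer: 6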